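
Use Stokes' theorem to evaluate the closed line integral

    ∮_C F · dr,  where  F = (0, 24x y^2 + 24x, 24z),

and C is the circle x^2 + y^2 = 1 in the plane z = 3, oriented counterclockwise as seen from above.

Let S be the flat disk x^2 + y^2 ≤ 1 in the plane z = 3, with upward unit normal n̂ = ẑ. By Stokes' theorem,

    ∮_C F · dr = ∬_S (∇ × F) · n̂ dS = ∬_D (curl F)_z dA,

where D is the disk x^2 + y^2 ≤ 1.

Compute the curl of F = (0, 24x y^2 + 24x, 24z):
    (∇ × F)_x = ∂F_z/∂y - ∂F_y/∂z = 0,
    (∇ × F)_y = ∂F_x/∂z - ∂F_z/∂x = 0,
    (∇ × F)_z = ∂F_y/∂x - ∂F_x/∂y = 24y^2 + 24.

On z = 3, (curl F)_z = 24y^2 + 24.

Convert to polar (x = r cos θ, y = r sin θ, dA = r dr dθ); the integrand becomes 24r^2sin(θ)^2 + 24, so

    ∬_D (curl F)_z dA = ∫_0^{2π} ∫_0^{1} (24r^2sin(θ)^2 + 24) · r dr dθ.

Inner (r from 0 to 1): 6sin(θ)^2 + 12.
Outer (θ from 0 to 2π): 30π.

Therefore ∮_C F · dr = 30π.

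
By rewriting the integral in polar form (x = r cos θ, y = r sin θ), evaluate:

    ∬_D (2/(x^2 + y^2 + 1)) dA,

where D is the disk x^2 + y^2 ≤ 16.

The region D is 0 ≤ r ≤ 4, 0 ≤ θ ≤ 2π in polar coordinates, where x = r cos(θ), y = r sin(θ), and dA = r dr dθ.

Under the substitution, the integrand becomes 2/(r^2 + 1), so

    ∬_D (2/(x^2 + y^2 + 1)) dA = ∫_{0}^{2π} ∫_{0}^{4} (2/(r^2 + 1)) · r dr dθ.

Inner integral (in r): ∫_{0}^{4} (2/(r^2 + 1)) · r dr = log(17).

Outer integral (in θ): ∫_{0}^{2π} (log(17)) dθ = 2π log(17).

Therefore ∬_D (2/(x^2 + y^2 + 1)) dA = 2π log(17).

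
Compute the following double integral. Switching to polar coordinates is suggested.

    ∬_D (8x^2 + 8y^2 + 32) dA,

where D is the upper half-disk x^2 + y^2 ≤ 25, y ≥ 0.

The region D is 0 ≤ r ≤ 5, 0 ≤ θ ≤ π in polar coordinates, where x = r cos(θ), y = r sin(θ), and dA = r dr dθ.

Under the substitution, the integrand becomes 8r^2 + 32, so

    ∬_D (8x^2 + 8y^2 + 32) dA = ∫_{0}^{π} ∫_{0}^{5} (8r^2 + 32) · r dr dθ.

Inner integral (in r): ∫_{0}^{5} (8r^2 + 32) · r dr = 1650.

Outer integral (in θ): ∫_{0}^{π} (1650) dθ = 1650π.

Therefore ∬_D (8x^2 + 8y^2 + 32) dA = 1650π.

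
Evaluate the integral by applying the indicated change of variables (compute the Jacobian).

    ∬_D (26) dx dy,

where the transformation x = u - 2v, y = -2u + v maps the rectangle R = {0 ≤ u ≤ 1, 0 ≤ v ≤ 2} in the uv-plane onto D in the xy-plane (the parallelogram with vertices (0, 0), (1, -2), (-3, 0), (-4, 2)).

Compute the Jacobian determinant of (x, y) with respect to (u, v):

    ∂(x,y)/∂(u,v) = | 1  -2 | = (1)(1) - (-2)(-2) = -3.
                   | -2  1 |

Its absolute value is |J| = 3 (the area scaling factor).

Substituting x = u - 2v, y = -2u + v into the integrand,

    26 → 26,

so the integral becomes

    ∬_R (26) · |J| du dv = ∫_0^1 ∫_0^2 (78) dv du.

Inner (v): 156.
Outer (u): 156.

Therefore ∬_D (26) dx dy = 156.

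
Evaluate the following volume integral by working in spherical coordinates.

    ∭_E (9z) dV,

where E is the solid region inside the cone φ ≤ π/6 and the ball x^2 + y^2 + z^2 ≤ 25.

In spherical coordinates, x = ρ sin(φ) cos(θ), y = ρ sin(φ) sin(θ), z = ρ cos(φ), and dV = ρ^2 sin(φ) dρ dφ dθ.

The integrand becomes 9ρ cos(φ), so

    ∭_E (9z) dV = ∫_{0}^{2π} ∫_{0}^{π/6} ∫_{0}^{5} (9ρ cos(φ)) · ρ^2 sin(φ) dρ dφ dθ.

Inner (ρ): 5625sin(2φ)/8.
Middle (φ): 5625/32.
Outer (θ): 5625π/16.

Therefore the triple integral equals 5625π/16.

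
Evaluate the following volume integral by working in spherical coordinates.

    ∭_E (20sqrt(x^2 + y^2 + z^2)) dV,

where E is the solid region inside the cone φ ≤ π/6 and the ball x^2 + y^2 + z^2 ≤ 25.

In spherical coordinates, x = ρ sin(φ) cos(θ), y = ρ sin(φ) sin(θ), z = ρ cos(φ), and dV = ρ^2 sin(φ) dρ dφ dθ.

The integrand becomes 20ρ, so

    ∭_E (20sqrt(x^2 + y^2 + z^2)) dV = ∫_{0}^{2π} ∫_{0}^{π/6} ∫_{0}^{5} (20ρ) · ρ^2 sin(φ) dρ dφ dθ.

Inner (ρ): 3125sin(φ).
Middle (φ): 3125 - 3125sqrt(3)/2.
Outer (θ): 3125π (2 - sqrt(3)).

Therefore the triple integral equals 3125π (2 - sqrt(3)).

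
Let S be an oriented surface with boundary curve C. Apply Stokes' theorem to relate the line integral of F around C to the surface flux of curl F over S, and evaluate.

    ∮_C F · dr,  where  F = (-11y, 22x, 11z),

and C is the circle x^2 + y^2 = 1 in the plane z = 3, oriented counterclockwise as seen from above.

Let S be the flat disk x^2 + y^2 ≤ 1 in the plane z = 3, with upward unit normal n̂ = ẑ. By Stokes' theorem,

    ∮_C F · dr = ∬_S (∇ × F) · n̂ dS = ∬_D (curl F)_z dA,

where D is the disk x^2 + y^2 ≤ 1.

Compute the curl of F = (-11y, 22x, 11z):
    (∇ × F)_x = ∂F_z/∂y - ∂F_y/∂z = 0,
    (∇ × F)_y = ∂F_x/∂z - ∂F_z/∂x = 0,
    (∇ × F)_z = ∂F_y/∂x - ∂F_x/∂y = 33.

On z = 3, (curl F)_z = 33.

Convert to polar (x = r cos θ, y = r sin θ, dA = r dr dθ); the integrand becomes 33, so

    ∬_D (curl F)_z dA = ∫_0^{2π} ∫_0^{1} (33) · r dr dθ.

Inner (r from 0 to 1): 33/2.
Outer (θ from 0 to 2π): 33π.

Therefore ∮_C F · dr = 33π.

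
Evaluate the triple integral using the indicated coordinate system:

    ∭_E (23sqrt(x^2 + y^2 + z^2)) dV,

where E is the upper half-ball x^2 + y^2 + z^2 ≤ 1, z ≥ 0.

In spherical coordinates, x = ρ sin(φ) cos(θ), y = ρ sin(φ) sin(θ), z = ρ cos(φ), and dV = ρ^2 sin(φ) dρ dφ dθ.

The integrand becomes 23ρ, so

    ∭_E (23sqrt(x^2 + y^2 + z^2)) dV = ∫_{0}^{2π} ∫_{0}^{π/2} ∫_{0}^{1} (23ρ) · ρ^2 sin(φ) dρ dφ dθ.

Inner (ρ): 23sin(φ)/4.
Middle (φ): 23/4.
Outer (θ): 23π/2.

Therefore the triple integral equals 23π/2.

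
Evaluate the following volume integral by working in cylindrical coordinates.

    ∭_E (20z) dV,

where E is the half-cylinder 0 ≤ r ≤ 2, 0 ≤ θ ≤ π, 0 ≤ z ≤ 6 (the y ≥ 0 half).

In cylindrical coordinates, x = r cos(θ), y = r sin(θ), z = z, and dV = r dr dθ dz.

The integrand becomes 20z, so

    ∭_E (20z) dV = ∫_{0}^{π} ∫_{0}^{2} ∫_{0}^{6} (20z) · r dz dr dθ.

Inner (z): 360r.
Middle (r from 0 to 2): 720.
Outer (θ): 720π.

Therefore the triple integral equals 720π.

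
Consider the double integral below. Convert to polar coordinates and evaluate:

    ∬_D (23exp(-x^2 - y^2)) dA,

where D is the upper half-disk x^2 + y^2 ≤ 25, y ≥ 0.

The region D is 0 ≤ r ≤ 5, 0 ≤ θ ≤ π in polar coordinates, where x = r cos(θ), y = r sin(θ), and dA = r dr dθ.

Under the substitution, the integrand becomes 23exp(-r^2), so

    ∬_D (23exp(-x^2 - y^2)) dA = ∫_{0}^{π} ∫_{0}^{5} (23exp(-r^2)) · r dr dθ.

Inner integral (in r): ∫_{0}^{5} (23exp(-r^2)) · r dr = 23/2 - 23exp(-25)/2.

Outer integral (in θ): ∫_{0}^{π} (23/2 - 23exp(-25)/2) dθ = -23π (1 - exp(25))exp(-25)/2.

Therefore ∬_D (23exp(-x^2 - y^2)) dA = -23π (1 - exp(25))exp(-25)/2.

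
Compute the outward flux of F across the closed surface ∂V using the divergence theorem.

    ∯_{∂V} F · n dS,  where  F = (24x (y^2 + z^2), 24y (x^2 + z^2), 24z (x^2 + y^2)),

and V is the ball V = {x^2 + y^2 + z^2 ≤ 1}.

By the divergence theorem,

    ∯_{∂V} F · n dS = ∭_V (∇ · F) dV.

Compute the divergence:
    ∇ · F = ∂F_x/∂x + ∂F_y/∂y + ∂F_z/∂z = 24y^2 + 24z^2 + 24x^2 + 24z^2 + 24x^2 + 24y^2 = 48x^2 + 48y^2 + 48z^2.

In spherical coordinates, x = ρ sin(φ) cos(θ), y = ρ sin(φ) sin(θ), z = ρ cos(φ), dV = ρ^2 sin(φ) dρ dφ dθ, with 0 ≤ ρ ≤ 1, 0 ≤ φ ≤ π, 0 ≤ θ ≤ 2π.

The integrand, after substitution and multiplying by the volume element, becomes (48ρ^2) · ρ^2 sin(φ), so

    ∭_V (∇·F) dV = ∫_0^{2π} ∫_0^{π} ∫_0^{1} (48ρ^2) · ρ^2 sin(φ) dρ dφ dθ.

Inner (ρ from 0 to 1): 48sin(φ)/5.
Middle (φ from 0 to π): 96/5.
Outer (θ from 0 to 2π): 192π/5.

Therefore ∯_{∂V} F · n dS = 192π/5.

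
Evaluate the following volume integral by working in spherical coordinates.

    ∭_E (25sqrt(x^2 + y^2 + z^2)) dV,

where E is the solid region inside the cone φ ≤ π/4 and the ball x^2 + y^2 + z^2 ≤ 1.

In spherical coordinates, x = ρ sin(φ) cos(θ), y = ρ sin(φ) sin(θ), z = ρ cos(φ), and dV = ρ^2 sin(φ) dρ dφ dθ.

The integrand becomes 25ρ, so

    ∭_E (25sqrt(x^2 + y^2 + z^2)) dV = ∫_{0}^{2π} ∫_{0}^{π/4} ∫_{0}^{1} (25ρ) · ρ^2 sin(φ) dρ dφ dθ.

Inner (ρ): 25sin(φ)/4.
Middle (φ): 25/4 - 25sqrt(2)/8.
Outer (θ): 25π (2 - sqrt(2))/4.

Therefore the triple integral equals 25π (2 - sqrt(2))/4.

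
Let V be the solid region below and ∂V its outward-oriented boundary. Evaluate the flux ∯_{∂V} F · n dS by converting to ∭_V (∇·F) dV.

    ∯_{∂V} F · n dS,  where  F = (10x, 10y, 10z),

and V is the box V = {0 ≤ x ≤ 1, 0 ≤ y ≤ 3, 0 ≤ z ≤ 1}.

By the divergence theorem,

    ∯_{∂V} F · n dS = ∭_V (∇ · F) dV.

Compute the divergence:
    ∇ · F = ∂F_x/∂x + ∂F_y/∂y + ∂F_z/∂z = 10 + 10 + 10 = 30.

V is a rectangular box, so dV = dx dy dz with 0 ≤ x ≤ 1, 0 ≤ y ≤ 3, 0 ≤ z ≤ 1.

Integrate (30) over V as an iterated integral:

    ∭_V (∇·F) dV = ∫_0^{1} ∫_0^{3} ∫_0^{1} (30) dz dy dx.

Inner (z from 0 to 1): 30.
Middle (y from 0 to 3): 90.
Outer (x from 0 to 1): 90.

Therefore ∯_{∂V} F · n dS = 90.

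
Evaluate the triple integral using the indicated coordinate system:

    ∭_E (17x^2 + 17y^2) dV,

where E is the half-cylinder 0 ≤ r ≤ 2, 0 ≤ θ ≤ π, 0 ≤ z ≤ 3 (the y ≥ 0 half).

In cylindrical coordinates, x = r cos(θ), y = r sin(θ), z = z, and dV = r dr dθ dz.

The integrand becomes 17r^2, so

    ∭_E (17x^2 + 17y^2) dV = ∫_{0}^{π} ∫_{0}^{2} ∫_{0}^{3} (17r^2) · r dz dr dθ.

Inner (z): 51r^3.
Middle (r from 0 to 2): 204.
Outer (θ): 204π.

Therefore the triple integral equals 204π.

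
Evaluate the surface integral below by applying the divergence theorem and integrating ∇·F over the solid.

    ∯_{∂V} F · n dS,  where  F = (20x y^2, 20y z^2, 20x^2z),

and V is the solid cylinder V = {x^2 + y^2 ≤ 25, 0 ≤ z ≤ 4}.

By the divergence theorem,

    ∯_{∂V} F · n dS = ∭_V (∇ · F) dV.

Compute the divergence:
    ∇ · F = ∂F_x/∂x + ∂F_y/∂y + ∂F_z/∂z = 20y^2 + 20z^2 + 20x^2 = 20x^2 + 20y^2 + 20z^2.

In cylindrical coordinates, x = r cos(θ), y = r sin(θ), z = z, dV = r dr dθ dz, with 0 ≤ r ≤ 5, 0 ≤ θ ≤ 2π, 0 ≤ z ≤ 4.

The integrand, after substitution and multiplying by the volume element, becomes (20r^2 + 20z^2) · r, so

    ∭_V (∇·F) dV = ∫_0^{2π} ∫_0^{5} ∫_0^{4} (20r^2 + 20z^2) · r dz dr dθ.

Inner (z from 0 to 4): 80r (r^2 + 16/3).
Middle (r from 0 to 5): 53500/3.
Outer (θ from 0 to 2π): 107000π/3.

Therefore ∯_{∂V} F · n dS = 107000π/3.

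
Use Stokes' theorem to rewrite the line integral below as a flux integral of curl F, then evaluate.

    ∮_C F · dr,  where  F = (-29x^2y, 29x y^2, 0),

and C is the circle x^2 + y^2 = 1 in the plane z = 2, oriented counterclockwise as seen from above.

Let S be the flat disk x^2 + y^2 ≤ 1 in the plane z = 2, with upward unit normal n̂ = ẑ. By Stokes' theorem,

    ∮_C F · dr = ∬_S (∇ × F) · n̂ dS = ∬_D (curl F)_z dA,

where D is the disk x^2 + y^2 ≤ 1.

Compute the curl of F = (-29x^2y, 29x y^2, 0):
    (∇ × F)_x = ∂F_z/∂y - ∂F_y/∂z = 0,
    (∇ × F)_y = ∂F_x/∂z - ∂F_z/∂x = 0,
    (∇ × F)_z = ∂F_y/∂x - ∂F_x/∂y = 29x^2 + 29y^2.

On z = 2, (curl F)_z = 29x^2 + 29y^2.

Convert to polar (x = r cos θ, y = r sin θ, dA = r dr dθ); the integrand becomes 29r^2, so

    ∬_D (curl F)_z dA = ∫_0^{2π} ∫_0^{1} (29r^2) · r dr dθ.

Inner (r from 0 to 1): 29/4.
Outer (θ from 0 to 2π): 29π/2.

Therefore ∮_C F · dr = 29π/2.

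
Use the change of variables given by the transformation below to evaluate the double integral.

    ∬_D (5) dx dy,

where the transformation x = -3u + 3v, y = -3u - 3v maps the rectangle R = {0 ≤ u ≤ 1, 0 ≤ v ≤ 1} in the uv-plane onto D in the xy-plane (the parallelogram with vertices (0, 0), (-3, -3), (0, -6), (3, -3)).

Compute the Jacobian determinant of (x, y) with respect to (u, v):

    ∂(x,y)/∂(u,v) = | -3  3 | = (-3)(-3) - (3)(-3) = 18.
                   | -3  -3 |

Its absolute value is |J| = 18 (the area scaling factor).

Substituting x = -3u + 3v, y = -3u - 3v into the integrand,

    5 → 5,

so the integral becomes

    ∬_R (5) · |J| du dv = ∫_0^1 ∫_0^1 (90) dv du.

Inner (v): 90.
Outer (u): 90.

Therefore ∬_D (5) dx dy = 90.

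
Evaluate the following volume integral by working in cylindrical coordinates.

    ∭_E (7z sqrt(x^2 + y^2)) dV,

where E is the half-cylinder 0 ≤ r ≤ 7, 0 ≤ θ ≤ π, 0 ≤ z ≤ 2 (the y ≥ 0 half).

In cylindrical coordinates, x = r cos(θ), y = r sin(θ), z = z, and dV = r dr dθ dz.

The integrand becomes 7r z, so

    ∭_E (7z sqrt(x^2 + y^2)) dV = ∫_{0}^{π} ∫_{0}^{7} ∫_{0}^{2} (7r z) · r dz dr dθ.

Inner (z): 14r^2.
Middle (r from 0 to 7): 4802/3.
Outer (θ): 4802π/3.

Therefore the triple integral equals 4802π/3.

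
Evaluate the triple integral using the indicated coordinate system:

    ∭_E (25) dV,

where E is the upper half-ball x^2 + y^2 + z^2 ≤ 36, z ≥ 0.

In spherical coordinates, x = ρ sin(φ) cos(θ), y = ρ sin(φ) sin(θ), z = ρ cos(φ), and dV = ρ^2 sin(φ) dρ dφ dθ.

The integrand becomes 25, so

    ∭_E (25) dV = ∫_{0}^{2π} ∫_{0}^{π/2} ∫_{0}^{6} (25) · ρ^2 sin(φ) dρ dφ dθ.

Inner (ρ): 1800sin(φ).
Middle (φ): 1800.
Outer (θ): 3600π.

Therefore the triple integral equals 3600π.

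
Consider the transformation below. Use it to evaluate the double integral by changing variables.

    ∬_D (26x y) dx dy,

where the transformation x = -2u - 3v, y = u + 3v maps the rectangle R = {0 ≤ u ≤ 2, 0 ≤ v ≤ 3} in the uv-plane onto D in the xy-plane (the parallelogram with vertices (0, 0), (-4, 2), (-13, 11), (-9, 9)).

Compute the Jacobian determinant of (x, y) with respect to (u, v):

    ∂(x,y)/∂(u,v) = | -2  -3 | = (-2)(3) - (-3)(1) = -3.
                   | 1  3 |

Its absolute value is |J| = 3 (the area scaling factor).

Substituting x = -2u - 3v, y = u + 3v into the integrand,

    26x y → -52u^2 - 234u v - 234v^2,

so the integral becomes

    ∬_R (-52u^2 - 234u v - 234v^2) · |J| du dv = ∫_0^2 ∫_0^3 (-156u^2 - 702u v - 702v^2) dv du.

Inner (v): -468u^2 - 3159u - 6318.
Outer (u): -20202.

Therefore ∬_D (26x y) dx dy = -20202.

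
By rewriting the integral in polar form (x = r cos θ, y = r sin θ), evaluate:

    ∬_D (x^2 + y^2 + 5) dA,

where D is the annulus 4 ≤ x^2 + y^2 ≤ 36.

The region D is 2 ≤ r ≤ 6, 0 ≤ θ ≤ 2π in polar coordinates, where x = r cos(θ), y = r sin(θ), and dA = r dr dθ.

Under the substitution, the integrand becomes r^2 + 5, so

    ∬_D (x^2 + y^2 + 5) dA = ∫_{0}^{2π} ∫_{2}^{6} (r^2 + 5) · r dr dθ.

Inner integral (in r): ∫_{2}^{6} (r^2 + 5) · r dr = 400.

Outer integral (in θ): ∫_{0}^{2π} (400) dθ = 800π.

Therefore ∬_D (x^2 + y^2 + 5) dA = 800π.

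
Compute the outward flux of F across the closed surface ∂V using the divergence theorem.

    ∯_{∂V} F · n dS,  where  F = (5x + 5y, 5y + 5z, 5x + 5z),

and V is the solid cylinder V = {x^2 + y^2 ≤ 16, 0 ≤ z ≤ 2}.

By the divergence theorem,

    ∯_{∂V} F · n dS = ∭_V (∇ · F) dV.

Compute the divergence:
    ∇ · F = ∂F_x/∂x + ∂F_y/∂y + ∂F_z/∂z = 5 + 5 + 5 = 15.

In cylindrical coordinates, x = r cos(θ), y = r sin(θ), z = z, dV = r dr dθ dz, with 0 ≤ r ≤ 4, 0 ≤ θ ≤ 2π, 0 ≤ z ≤ 2.

The integrand, after substitution and multiplying by the volume element, becomes (15) · r, so

    ∭_V (∇·F) dV = ∫_0^{2π} ∫_0^{4} ∫_0^{2} (15) · r dz dr dθ.

Inner (z from 0 to 2): 30r.
Middle (r from 0 to 4): 240.
Outer (θ from 0 to 2π): 480π.

Therefore ∯_{∂V} F · n dS = 480π.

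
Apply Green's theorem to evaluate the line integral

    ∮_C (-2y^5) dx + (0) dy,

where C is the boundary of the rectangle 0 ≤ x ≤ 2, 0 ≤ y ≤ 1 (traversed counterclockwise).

Green's theorem converts the closed line integral into a double integral over the enclosed region D:

    ∮_C P dx + Q dy = ∬_D (∂Q/∂x - ∂P/∂y) dA.

Here P = -2y^5, Q = 0, so

    ∂Q/∂x = 0,    ∂P/∂y = -10y^4,
    ∂Q/∂x - ∂P/∂y = 10y^4.

D is the region 0 ≤ x ≤ 2, 0 ≤ y ≤ 1. Evaluating the double integral:

    ∬_D (10y^4) dA = ∫_0^{2} ∫_0^{1} (10y^4) dy dx.

Inner (y from 0 to 1): 2.
Outer (x from 0 to 2): 4.

Therefore ∮_C P dx + Q dy = 4.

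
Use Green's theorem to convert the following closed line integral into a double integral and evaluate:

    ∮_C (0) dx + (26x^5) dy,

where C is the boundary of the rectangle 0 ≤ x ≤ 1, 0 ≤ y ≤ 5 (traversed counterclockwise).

Green's theorem converts the closed line integral into a double integral over the enclosed region D:

    ∮_C P dx + Q dy = ∬_D (∂Q/∂x - ∂P/∂y) dA.

Here P = 0, Q = 26x^5, so

    ∂Q/∂x = 130x^4,    ∂P/∂y = 0,
    ∂Q/∂x - ∂P/∂y = 130x^4.

D is the region 0 ≤ x ≤ 1, 0 ≤ y ≤ 5. Evaluating the double integral:

    ∬_D (130x^4) dA = ∫_0^{1} ∫_0^{5} (130x^4) dy dx.

Inner (y from 0 to 5): 650x^4.
Outer (x from 0 to 1): 130.

Therefore ∮_C P dx + Q dy = 130.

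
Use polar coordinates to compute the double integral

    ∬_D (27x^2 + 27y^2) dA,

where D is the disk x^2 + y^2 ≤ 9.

The region D is 0 ≤ r ≤ 3, 0 ≤ θ ≤ 2π in polar coordinates, where x = r cos(θ), y = r sin(θ), and dA = r dr dθ.

Under the substitution, the integrand becomes 27r^2, so

    ∬_D (27x^2 + 27y^2) dA = ∫_{0}^{2π} ∫_{0}^{3} (27r^2) · r dr dθ.

Inner integral (in r): ∫_{0}^{3} (27r^2) · r dr = 2187/4.

Outer integral (in θ): ∫_{0}^{2π} (2187/4) dθ = 2187π/2.

Therefore ∬_D (27x^2 + 27y^2) dA = 2187π/2.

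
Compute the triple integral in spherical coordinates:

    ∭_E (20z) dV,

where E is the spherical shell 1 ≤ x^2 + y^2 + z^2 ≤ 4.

In spherical coordinates, x = ρ sin(φ) cos(θ), y = ρ sin(φ) sin(θ), z = ρ cos(φ), and dV = ρ^2 sin(φ) dρ dφ dθ.

The integrand becomes 20ρ cos(φ), so

    ∭_E (20z) dV = ∫_{0}^{2π} ∫_{0}^{π} ∫_{1}^{2} (20ρ cos(φ)) · ρ^2 sin(φ) dρ dφ dθ.

Inner (ρ): 75sin(2φ)/2.
Middle (φ): 0.
Outer (θ): 0.

Therefore the triple integral equals 0.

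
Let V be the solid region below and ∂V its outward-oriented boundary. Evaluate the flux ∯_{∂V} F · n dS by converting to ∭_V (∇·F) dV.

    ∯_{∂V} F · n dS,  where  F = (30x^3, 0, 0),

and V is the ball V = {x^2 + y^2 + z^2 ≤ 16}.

By the divergence theorem,

    ∯_{∂V} F · n dS = ∭_V (∇ · F) dV.

Compute the divergence:
    ∇ · F = ∂F_x/∂x + ∂F_y/∂y + ∂F_z/∂z = 90x^2 + 0 + 0 = 90x^2.

In spherical coordinates, x = ρ sin(φ) cos(θ), y = ρ sin(φ) sin(θ), z = ρ cos(φ), dV = ρ^2 sin(φ) dρ dφ dθ, with 0 ≤ ρ ≤ 4, 0 ≤ φ ≤ π, 0 ≤ θ ≤ 2π.

The integrand, after substitution and multiplying by the volume element, becomes (90ρ^2sin(φ)^2cos(θ)^2) · ρ^2 sin(φ), so

    ∭_V (∇·F) dV = ∫_0^{2π} ∫_0^{π} ∫_0^{4} (90ρ^2sin(φ)^2cos(θ)^2) · ρ^2 sin(φ) dρ dφ dθ.

Inner (ρ from 0 to 4): 18432sin(φ)^3cos(θ)^2.
Middle (φ from 0 to π): 24576cos(θ)^2.
Outer (θ from 0 to 2π): 24576π.

Therefore ∯_{∂V} F · n dS = 24576π.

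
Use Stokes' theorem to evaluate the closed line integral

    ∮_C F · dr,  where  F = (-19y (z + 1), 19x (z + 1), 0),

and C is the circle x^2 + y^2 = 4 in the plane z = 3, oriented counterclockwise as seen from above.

Let S be the flat disk x^2 + y^2 ≤ 4 in the plane z = 3, with upward unit normal n̂ = ẑ. By Stokes' theorem,

    ∮_C F · dr = ∬_S (∇ × F) · n̂ dS = ∬_D (curl F)_z dA,

where D is the disk x^2 + y^2 ≤ 4.

Compute the curl of F = (-19y (z + 1), 19x (z + 1), 0):
    (∇ × F)_x = ∂F_z/∂y - ∂F_y/∂z = -19x,
    (∇ × F)_y = ∂F_x/∂z - ∂F_z/∂x = -19y,
    (∇ × F)_z = ∂F_y/∂x - ∂F_x/∂y = 38z + 38.

On z = 3, (curl F)_z = 152.

Convert to polar (x = r cos θ, y = r sin θ, dA = r dr dθ); the integrand becomes 152, so

    ∬_D (curl F)_z dA = ∫_0^{2π} ∫_0^{2} (152) · r dr dθ.

Inner (r from 0 to 2): 304.
Outer (θ from 0 to 2π): 608π.

Therefore ∮_C F · dr = 608π.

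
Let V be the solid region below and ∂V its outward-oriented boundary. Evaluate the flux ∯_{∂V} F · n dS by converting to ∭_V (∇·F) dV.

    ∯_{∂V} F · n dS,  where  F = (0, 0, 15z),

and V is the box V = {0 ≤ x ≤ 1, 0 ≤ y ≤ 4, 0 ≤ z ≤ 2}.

By the divergence theorem,

    ∯_{∂V} F · n dS = ∭_V (∇ · F) dV.

Compute the divergence:
    ∇ · F = ∂F_x/∂x + ∂F_y/∂y + ∂F_z/∂z = 0 + 0 + 15 = 15.

V is a rectangular box, so dV = dx dy dz with 0 ≤ x ≤ 1, 0 ≤ y ≤ 4, 0 ≤ z ≤ 2.

Integrate (15) over V as an iterated integral:

    ∭_V (∇·F) dV = ∫_0^{1} ∫_0^{4} ∫_0^{2} (15) dz dy dx.

Inner (z from 0 to 2): 30.
Middle (y from 0 to 4): 120.
Outer (x from 0 to 1): 120.

Therefore ∯_{∂V} F · n dS = 120.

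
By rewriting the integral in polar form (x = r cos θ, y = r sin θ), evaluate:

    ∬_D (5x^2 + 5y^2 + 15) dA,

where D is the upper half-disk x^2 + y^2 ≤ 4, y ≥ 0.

The region D is 0 ≤ r ≤ 2, 0 ≤ θ ≤ π in polar coordinates, where x = r cos(θ), y = r sin(θ), and dA = r dr dθ.

Under the substitution, the integrand becomes 5r^2 + 15, so

    ∬_D (5x^2 + 5y^2 + 15) dA = ∫_{0}^{π} ∫_{0}^{2} (5r^2 + 15) · r dr dθ.

Inner integral (in r): ∫_{0}^{2} (5r^2 + 15) · r dr = 50.

Outer integral (in θ): ∫_{0}^{π} (50) dθ = 50π.

Therefore ∬_D (5x^2 + 5y^2 + 15) dA = 50π.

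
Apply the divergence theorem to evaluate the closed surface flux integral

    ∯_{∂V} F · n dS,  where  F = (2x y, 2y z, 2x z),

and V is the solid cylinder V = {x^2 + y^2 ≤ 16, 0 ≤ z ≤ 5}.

By the divergence theorem,

    ∯_{∂V} F · n dS = ∭_V (∇ · F) dV.

Compute the divergence:
    ∇ · F = ∂F_x/∂x + ∂F_y/∂y + ∂F_z/∂z = 2y + 2z + 2x = 2x + 2y + 2z.

In cylindrical coordinates, x = r cos(θ), y = r sin(θ), z = z, dV = r dr dθ dz, with 0 ≤ r ≤ 4, 0 ≤ θ ≤ 2π, 0 ≤ z ≤ 5.

The integrand, after substitution and multiplying by the volume element, becomes (2sqrt(2)r sin(θ + π/4) + 2z) · r, so

    ∭_V (∇·F) dV = ∫_0^{2π} ∫_0^{4} ∫_0^{5} (2sqrt(2)r sin(θ + π/4) + 2z) · r dz dr dθ.

Inner (z from 0 to 5): 5r (2sqrt(2)r sin(θ + π/4) + 5).
Middle (r from 0 to 4): 640sqrt(2)sin(θ + π/4)/3 + 200.
Outer (θ from 0 to 2π): 400π.

Therefore ∯_{∂V} F · n dS = 400π.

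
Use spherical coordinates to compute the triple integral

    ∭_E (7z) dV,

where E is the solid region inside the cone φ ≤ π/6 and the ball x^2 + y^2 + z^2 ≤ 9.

In spherical coordinates, x = ρ sin(φ) cos(θ), y = ρ sin(φ) sin(θ), z = ρ cos(φ), and dV = ρ^2 sin(φ) dρ dφ dθ.

The integrand becomes 7ρ cos(φ), so

    ∭_E (7z) dV = ∫_{0}^{2π} ∫_{0}^{π/6} ∫_{0}^{3} (7ρ cos(φ)) · ρ^2 sin(φ) dρ dφ dθ.

Inner (ρ): 567sin(2φ)/8.
Middle (φ): 567/32.
Outer (θ): 567π/16.

Therefore the triple integral equals 567π/16.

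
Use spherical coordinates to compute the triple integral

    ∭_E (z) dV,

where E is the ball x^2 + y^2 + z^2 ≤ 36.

In spherical coordinates, x = ρ sin(φ) cos(θ), y = ρ sin(φ) sin(θ), z = ρ cos(φ), and dV = ρ^2 sin(φ) dρ dφ dθ.

The integrand becomes ρ cos(φ), so

    ∭_E (z) dV = ∫_{0}^{2π} ∫_{0}^{π} ∫_{0}^{6} (ρ cos(φ)) · ρ^2 sin(φ) dρ dφ dθ.

Inner (ρ): 162sin(2φ).
Middle (φ): 0.
Outer (θ): 0.

Therefore the triple integral equals 0.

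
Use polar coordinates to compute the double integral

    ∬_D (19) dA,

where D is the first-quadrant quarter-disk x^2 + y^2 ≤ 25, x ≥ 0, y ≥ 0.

The region D is 0 ≤ r ≤ 5, 0 ≤ θ ≤ π/2 in polar coordinates, where x = r cos(θ), y = r sin(θ), and dA = r dr dθ.

Under the substitution, the integrand becomes 19, so

    ∬_D (19) dA = ∫_{0}^{π/2} ∫_{0}^{5} (19) · r dr dθ.

Inner integral (in r): ∫_{0}^{5} (19) · r dr = 475/2.

Outer integral (in θ): ∫_{0}^{π/2} (475/2) dθ = 475π/4.

Therefore ∬_D (19) dA = 475π/4.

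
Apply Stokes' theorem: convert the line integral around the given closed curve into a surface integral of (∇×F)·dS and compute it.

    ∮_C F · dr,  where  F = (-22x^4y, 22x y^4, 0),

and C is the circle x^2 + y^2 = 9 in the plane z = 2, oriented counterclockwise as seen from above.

Let S be the flat disk x^2 + y^2 ≤ 9 in the plane z = 2, with upward unit normal n̂ = ẑ. By Stokes' theorem,

    ∮_C F · dr = ∬_S (∇ × F) · n̂ dS = ∬_D (curl F)_z dA,

where D is the disk x^2 + y^2 ≤ 9.

Compute the curl of F = (-22x^4y, 22x y^4, 0):
    (∇ × F)_x = ∂F_z/∂y - ∂F_y/∂z = 0,
    (∇ × F)_y = ∂F_x/∂z - ∂F_z/∂x = 0,
    (∇ × F)_z = ∂F_y/∂x - ∂F_x/∂y = 22x^4 + 22y^4.

On z = 2, (curl F)_z = 22x^4 + 22y^4.

Convert to polar (x = r cos θ, y = r sin θ, dA = r dr dθ); the integrand becomes 22r^4(sin(θ)^4 + cos(θ)^4), so

    ∬_D (curl F)_z dA = ∫_0^{2π} ∫_0^{3} (22r^4(sin(θ)^4 + cos(θ)^4)) · r dr dθ.

Inner (r from 0 to 3): 2673sin(θ)^4 + 2673cos(θ)^4.
Outer (θ from 0 to 2π): 8019π/2.

Therefore ∮_C F · dr = 8019π/2.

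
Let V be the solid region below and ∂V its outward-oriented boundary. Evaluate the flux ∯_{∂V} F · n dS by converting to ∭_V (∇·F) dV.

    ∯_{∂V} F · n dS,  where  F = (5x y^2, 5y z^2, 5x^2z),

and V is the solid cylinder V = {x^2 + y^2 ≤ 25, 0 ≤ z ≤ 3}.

By the divergence theorem,

    ∯_{∂V} F · n dS = ∭_V (∇ · F) dV.

Compute the divergence:
    ∇ · F = ∂F_x/∂x + ∂F_y/∂y + ∂F_z/∂z = 5y^2 + 5z^2 + 5x^2 = 5x^2 + 5y^2 + 5z^2.

In cylindrical coordinates, x = r cos(θ), y = r sin(θ), z = z, dV = r dr dθ dz, with 0 ≤ r ≤ 5, 0 ≤ θ ≤ 2π, 0 ≤ z ≤ 3.

The integrand, after substitution and multiplying by the volume element, becomes (5r^2 + 5z^2) · r, so

    ∭_V (∇·F) dV = ∫_0^{2π} ∫_0^{5} ∫_0^{3} (5r^2 + 5z^2) · r dz dr dθ.

Inner (z from 0 to 3): 15r (r^2 + 3).
Middle (r from 0 to 5): 11625/4.
Outer (θ from 0 to 2π): 11625π/2.

Therefore ∯_{∂V} F · n dS = 11625π/2.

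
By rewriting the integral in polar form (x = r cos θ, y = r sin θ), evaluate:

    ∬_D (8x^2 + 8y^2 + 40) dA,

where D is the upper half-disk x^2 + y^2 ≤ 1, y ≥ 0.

The region D is 0 ≤ r ≤ 1, 0 ≤ θ ≤ π in polar coordinates, where x = r cos(θ), y = r sin(θ), and dA = r dr dθ.

Under the substitution, the integrand becomes 8r^2 + 40, so

    ∬_D (8x^2 + 8y^2 + 40) dA = ∫_{0}^{π} ∫_{0}^{1} (8r^2 + 40) · r dr dθ.

Inner integral (in r): ∫_{0}^{1} (8r^2 + 40) · r dr = 22.

Outer integral (in θ): ∫_{0}^{π} (22) dθ = 22π.

Therefore ∬_D (8x^2 + 8y^2 + 40) dA = 22π.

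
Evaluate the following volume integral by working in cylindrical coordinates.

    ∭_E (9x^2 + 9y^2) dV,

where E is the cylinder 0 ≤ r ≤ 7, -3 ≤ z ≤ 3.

In cylindrical coordinates, x = r cos(θ), y = r sin(θ), z = z, and dV = r dr dθ dz.

The integrand becomes 9r^2, so

    ∭_E (9x^2 + 9y^2) dV = ∫_{0}^{2π} ∫_{0}^{7} ∫_{-3}^{3} (9r^2) · r dz dr dθ.

Inner (z): 54r^3.
Middle (r from 0 to 7): 64827/2.
Outer (θ): 64827π.

Therefore the triple integral equals 64827π.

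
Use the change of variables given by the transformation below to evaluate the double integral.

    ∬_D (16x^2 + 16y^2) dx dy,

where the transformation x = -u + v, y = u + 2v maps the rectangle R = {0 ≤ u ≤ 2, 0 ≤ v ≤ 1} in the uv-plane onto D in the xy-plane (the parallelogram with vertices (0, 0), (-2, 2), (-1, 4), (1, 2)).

Compute the Jacobian determinant of (x, y) with respect to (u, v):

    ∂(x,y)/∂(u,v) = | -1  1 | = (-1)(2) - (1)(1) = -3.
                   | 1  2 |

Its absolute value is |J| = 3 (the area scaling factor).

Substituting x = -u + v, y = u + 2v into the integrand,

    16x^2 + 16y^2 → 32u^2 + 32u v + 80v^2,

so the integral becomes

    ∬_R (32u^2 + 32u v + 80v^2) · |J| du dv = ∫_0^2 ∫_0^1 (96u^2 + 96u v + 240v^2) dv du.

Inner (v): 96u^2 + 48u + 80.
Outer (u): 512.

Therefore ∬_D (16x^2 + 16y^2) dx dy = 512.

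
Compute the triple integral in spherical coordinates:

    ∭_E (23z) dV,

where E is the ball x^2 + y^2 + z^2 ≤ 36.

In spherical coordinates, x = ρ sin(φ) cos(θ), y = ρ sin(φ) sin(θ), z = ρ cos(φ), and dV = ρ^2 sin(φ) dρ dφ dθ.

The integrand becomes 23ρ cos(φ), so

    ∭_E (23z) dV = ∫_{0}^{2π} ∫_{0}^{π} ∫_{0}^{6} (23ρ cos(φ)) · ρ^2 sin(φ) dρ dφ dθ.

Inner (ρ): 3726sin(2φ).
Middle (φ): 0.
Outer (θ): 0.

Therefore the triple integral equals 0.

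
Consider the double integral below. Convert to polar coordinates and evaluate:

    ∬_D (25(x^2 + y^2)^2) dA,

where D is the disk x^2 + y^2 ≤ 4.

The region D is 0 ≤ r ≤ 2, 0 ≤ θ ≤ 2π in polar coordinates, where x = r cos(θ), y = r sin(θ), and dA = r dr dθ.

Under the substitution, the integrand becomes 25r^4, so

    ∬_D (25(x^2 + y^2)^2) dA = ∫_{0}^{2π} ∫_{0}^{2} (25r^4) · r dr dθ.

Inner integral (in r): ∫_{0}^{2} (25r^4) · r dr = 800/3.

Outer integral (in θ): ∫_{0}^{2π} (800/3) dθ = 1600π/3.

Therefore ∬_D (25(x^2 + y^2)^2) dA = 1600π/3.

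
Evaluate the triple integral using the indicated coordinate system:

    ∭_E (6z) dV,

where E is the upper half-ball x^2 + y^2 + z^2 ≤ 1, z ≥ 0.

In spherical coordinates, x = ρ sin(φ) cos(θ), y = ρ sin(φ) sin(θ), z = ρ cos(φ), and dV = ρ^2 sin(φ) dρ dφ dθ.

The integrand becomes 6ρ cos(φ), so

    ∭_E (6z) dV = ∫_{0}^{2π} ∫_{0}^{π/2} ∫_{0}^{1} (6ρ cos(φ)) · ρ^2 sin(φ) dρ dφ dθ.

Inner (ρ): 3sin(2φ)/4.
Middle (φ): 3/4.
Outer (θ): 3π/2.

Therefore the triple integral equals 3π/2.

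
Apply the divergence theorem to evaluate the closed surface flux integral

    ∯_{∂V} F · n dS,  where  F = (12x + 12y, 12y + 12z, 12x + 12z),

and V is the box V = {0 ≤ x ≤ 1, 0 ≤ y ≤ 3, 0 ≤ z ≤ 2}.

By the divergence theorem,

    ∯_{∂V} F · n dS = ∭_V (∇ · F) dV.

Compute the divergence:
    ∇ · F = ∂F_x/∂x + ∂F_y/∂y + ∂F_z/∂z = 12 + 12 + 12 = 36.

V is a rectangular box, so dV = dx dy dz with 0 ≤ x ≤ 1, 0 ≤ y ≤ 3, 0 ≤ z ≤ 2.

Integrate (36) over V as an iterated integral:

    ∭_V (∇·F) dV = ∫_0^{1} ∫_0^{3} ∫_0^{2} (36) dz dy dx.

Inner (z from 0 to 2): 72.
Middle (y from 0 to 3): 216.
Outer (x from 0 to 1): 216.

Therefore ∯_{∂V} F · n dS = 216.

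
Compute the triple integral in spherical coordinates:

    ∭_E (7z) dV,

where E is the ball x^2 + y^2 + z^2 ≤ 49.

In spherical coordinates, x = ρ sin(φ) cos(θ), y = ρ sin(φ) sin(θ), z = ρ cos(φ), and dV = ρ^2 sin(φ) dρ dφ dθ.

The integrand becomes 7ρ cos(φ), so

    ∭_E (7z) dV = ∫_{0}^{2π} ∫_{0}^{π} ∫_{0}^{7} (7ρ cos(φ)) · ρ^2 sin(φ) dρ dφ dθ.

Inner (ρ): 16807sin(2φ)/8.
Middle (φ): 0.
Outer (θ): 0.

Therefore the triple integral equals 0.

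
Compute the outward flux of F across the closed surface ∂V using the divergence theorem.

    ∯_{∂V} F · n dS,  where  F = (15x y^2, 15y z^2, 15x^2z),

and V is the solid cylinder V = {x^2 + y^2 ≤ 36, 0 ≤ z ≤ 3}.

By the divergence theorem,

    ∯_{∂V} F · n dS = ∭_V (∇ · F) dV.

Compute the divergence:
    ∇ · F = ∂F_x/∂x + ∂F_y/∂y + ∂F_z/∂z = 15y^2 + 15z^2 + 15x^2 = 15x^2 + 15y^2 + 15z^2.

In cylindrical coordinates, x = r cos(θ), y = r sin(θ), z = z, dV = r dr dθ dz, with 0 ≤ r ≤ 6, 0 ≤ θ ≤ 2π, 0 ≤ z ≤ 3.

The integrand, after substitution and multiplying by the volume element, becomes (15r^2 + 15z^2) · r, so

    ∭_V (∇·F) dV = ∫_0^{2π} ∫_0^{6} ∫_0^{3} (15r^2 + 15z^2) · r dz dr dθ.

Inner (z from 0 to 3): 45r (r^2 + 3).
Middle (r from 0 to 6): 17010.
Outer (θ from 0 to 2π): 34020π.

Therefore ∯_{∂V} F · n dS = 34020π.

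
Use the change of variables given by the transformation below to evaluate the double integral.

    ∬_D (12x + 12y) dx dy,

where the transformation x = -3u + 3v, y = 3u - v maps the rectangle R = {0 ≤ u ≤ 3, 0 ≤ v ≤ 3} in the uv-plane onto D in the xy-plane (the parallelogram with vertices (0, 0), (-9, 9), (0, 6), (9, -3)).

Compute the Jacobian determinant of (x, y) with respect to (u, v):

    ∂(x,y)/∂(u,v) = | -3  3 | = (-3)(-1) - (3)(3) = -6.
                   | 3  -1 |

Its absolute value is |J| = 6 (the area scaling factor).

Substituting x = -3u + 3v, y = 3u - v into the integrand,

    12x + 12y → 24v,

so the integral becomes

    ∬_R (24v) · |J| du dv = ∫_0^3 ∫_0^3 (144v) dv du.

Inner (v): 648.
Outer (u): 1944.

Therefore ∬_D (12x + 12y) dx dy = 1944.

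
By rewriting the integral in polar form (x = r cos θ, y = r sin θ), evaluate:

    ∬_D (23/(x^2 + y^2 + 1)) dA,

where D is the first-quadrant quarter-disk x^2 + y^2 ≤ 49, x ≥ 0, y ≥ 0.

The region D is 0 ≤ r ≤ 7, 0 ≤ θ ≤ π/2 in polar coordinates, where x = r cos(θ), y = r sin(θ), and dA = r dr dθ.

Under the substitution, the integrand becomes 23/(r^2 + 1), so

    ∬_D (23/(x^2 + y^2 + 1)) dA = ∫_{0}^{π/2} ∫_{0}^{7} (23/(r^2 + 1)) · r dr dθ.

Inner integral (in r): ∫_{0}^{7} (23/(r^2 + 1)) · r dr = 23log(50)/2.

Outer integral (in θ): ∫_{0}^{π/2} (23log(50)/2) dθ = 23π log(50)/4.

Therefore ∬_D (23/(x^2 + y^2 + 1)) dA = 23π log(50)/4.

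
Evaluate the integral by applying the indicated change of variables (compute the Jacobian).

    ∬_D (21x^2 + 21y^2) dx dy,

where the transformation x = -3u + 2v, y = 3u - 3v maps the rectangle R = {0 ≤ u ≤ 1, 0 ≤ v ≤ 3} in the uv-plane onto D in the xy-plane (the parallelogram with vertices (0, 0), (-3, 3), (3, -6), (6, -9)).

Compute the Jacobian determinant of (x, y) with respect to (u, v):

    ∂(x,y)/∂(u,v) = | -3  2 | = (-3)(-3) - (2)(3) = 3.
                   | 3  -3 |

Its absolute value is |J| = 3 (the area scaling factor).

Substituting x = -3u + 2v, y = 3u - 3v into the integrand,

    21x^2 + 21y^2 → 378u^2 - 630u v + 273v^2,

so the integral becomes

    ∬_R (378u^2 - 630u v + 273v^2) · |J| du dv = ∫_0^1 ∫_0^3 (1134u^2 - 1890u v + 819v^2) dv du.

Inner (v): 3402u^2 - 8505u + 7371.
Outer (u): 8505/2.

Therefore ∬_D (21x^2 + 21y^2) dx dy = 8505/2.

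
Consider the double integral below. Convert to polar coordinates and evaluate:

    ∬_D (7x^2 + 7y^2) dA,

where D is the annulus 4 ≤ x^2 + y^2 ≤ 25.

The region D is 2 ≤ r ≤ 5, 0 ≤ θ ≤ 2π in polar coordinates, where x = r cos(θ), y = r sin(θ), and dA = r dr dθ.

Under the substitution, the integrand becomes 7r^2, so

    ∬_D (7x^2 + 7y^2) dA = ∫_{0}^{2π} ∫_{2}^{5} (7r^2) · r dr dθ.

Inner integral (in r): ∫_{2}^{5} (7r^2) · r dr = 4263/4.

Outer integral (in θ): ∫_{0}^{2π} (4263/4) dθ = 4263π/2.

Therefore ∬_D (7x^2 + 7y^2) dA = 4263π/2.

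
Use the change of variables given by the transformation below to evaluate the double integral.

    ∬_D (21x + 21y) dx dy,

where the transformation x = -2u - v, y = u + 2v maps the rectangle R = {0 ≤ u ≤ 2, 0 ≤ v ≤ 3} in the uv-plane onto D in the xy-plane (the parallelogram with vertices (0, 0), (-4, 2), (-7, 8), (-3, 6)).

Compute the Jacobian determinant of (x, y) with respect to (u, v):

    ∂(x,y)/∂(u,v) = | -2  -1 | = (-2)(2) - (-1)(1) = -3.
                   | 1  2 |

Its absolute value is |J| = 3 (the area scaling factor).

Substituting x = -2u - v, y = u + 2v into the integrand,

    21x + 21y → -21u + 21v,

so the integral becomes

    ∬_R (-21u + 21v) · |J| du dv = ∫_0^2 ∫_0^3 (-63u + 63v) dv du.

Inner (v): 567/2 - 189u.
Outer (u): 189.

Therefore ∬_D (21x + 21y) dx dy = 189.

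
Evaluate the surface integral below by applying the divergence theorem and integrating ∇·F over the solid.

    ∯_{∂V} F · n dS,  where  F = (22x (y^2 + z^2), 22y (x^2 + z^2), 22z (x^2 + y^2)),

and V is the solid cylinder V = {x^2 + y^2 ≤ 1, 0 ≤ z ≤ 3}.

By the divergence theorem,

    ∯_{∂V} F · n dS = ∭_V (∇ · F) dV.

Compute the divergence:
    ∇ · F = ∂F_x/∂x + ∂F_y/∂y + ∂F_z/∂z = 22y^2 + 22z^2 + 22x^2 + 22z^2 + 22x^2 + 22y^2 = 44x^2 + 44y^2 + 44z^2.

In cylindrical coordinates, x = r cos(θ), y = r sin(θ), z = z, dV = r dr dθ dz, with 0 ≤ r ≤ 1, 0 ≤ θ ≤ 2π, 0 ≤ z ≤ 3.

The integrand, after substitution and multiplying by the volume element, becomes (44r^2 + 44z^2) · r, so

    ∭_V (∇·F) dV = ∫_0^{2π} ∫_0^{1} ∫_0^{3} (44r^2 + 44z^2) · r dz dr dθ.

Inner (z from 0 to 3): 132r (r^2 + 3).
Middle (r from 0 to 1): 231.
Outer (θ from 0 to 2π): 462π.

Therefore ∯_{∂V} F · n dS = 462π.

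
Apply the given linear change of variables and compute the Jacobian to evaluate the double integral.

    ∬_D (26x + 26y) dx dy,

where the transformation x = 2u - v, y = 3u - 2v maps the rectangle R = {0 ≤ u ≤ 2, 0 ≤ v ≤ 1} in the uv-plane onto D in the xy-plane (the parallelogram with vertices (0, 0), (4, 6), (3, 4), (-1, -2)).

Compute the Jacobian determinant of (x, y) with respect to (u, v):

    ∂(x,y)/∂(u,v) = | 2  -1 | = (2)(-2) - (-1)(3) = -1.
                   | 3  -2 |

Its absolute value is |J| = 1 (the area scaling factor).

Substituting x = 2u - v, y = 3u - 2v into the integrand,

    26x + 26y → 130u - 78v,

so the integral becomes

    ∬_R (130u - 78v) · |J| du dv = ∫_0^2 ∫_0^1 (130u - 78v) dv du.

Inner (v): 130u - 39.
Outer (u): 182.

Therefore ∬_D (26x + 26y) dx dy = 182.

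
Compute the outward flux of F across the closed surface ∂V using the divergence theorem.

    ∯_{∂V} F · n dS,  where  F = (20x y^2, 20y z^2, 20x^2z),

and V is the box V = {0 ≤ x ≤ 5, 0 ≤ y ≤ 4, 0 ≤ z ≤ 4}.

By the divergence theorem,

    ∯_{∂V} F · n dS = ∭_V (∇ · F) dV.

Compute the divergence:
    ∇ · F = ∂F_x/∂x + ∂F_y/∂y + ∂F_z/∂z = 20y^2 + 20z^2 + 20x^2 = 20x^2 + 20y^2 + 20z^2.

V is a rectangular box, so dV = dx dy dz with 0 ≤ x ≤ 5, 0 ≤ y ≤ 4, 0 ≤ z ≤ 4.

Integrate (20x^2 + 20y^2 + 20z^2) over V as an iterated integral:

    ∭_V (∇·F) dV = ∫_0^{5} ∫_0^{4} ∫_0^{4} (20x^2 + 20y^2 + 20z^2) dz dy dx.

Inner (z from 0 to 4): 80x^2 + 80y^2 + 1280/3.
Middle (y from 0 to 4): 320x^2 + 10240/3.
Outer (x from 0 to 5): 30400.

Therefore ∯_{∂V} F · n dS = 30400.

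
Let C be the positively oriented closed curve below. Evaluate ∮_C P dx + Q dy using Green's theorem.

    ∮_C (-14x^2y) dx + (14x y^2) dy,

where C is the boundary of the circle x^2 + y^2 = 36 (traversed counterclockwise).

Green's theorem converts the closed line integral into a double integral over the enclosed region D:

    ∮_C P dx + Q dy = ∬_D (∂Q/∂x - ∂P/∂y) dA.

Here P = -14x^2y, Q = 14x y^2, so

    ∂Q/∂x = 14y^2,    ∂P/∂y = -14x^2,
    ∂Q/∂x - ∂P/∂y = 14x^2 + 14y^2.

D is the region x^2 + y^2 ≤ 36. Evaluating the double integral:

In polar coordinates (x = r cos θ, y = r sin θ, dA = r dr dθ) the integrand becomes 14r^2, so

    ∬_D (14x^2 + 14y^2) dA = ∫_0^{2π} ∫_0^{6} (14r^2) · r dr dθ.

Inner (r from 0 to 6): 4536.
Outer (θ from 0 to 2π): 9072π.

Therefore ∮_C P dx + Q dy = 9072π.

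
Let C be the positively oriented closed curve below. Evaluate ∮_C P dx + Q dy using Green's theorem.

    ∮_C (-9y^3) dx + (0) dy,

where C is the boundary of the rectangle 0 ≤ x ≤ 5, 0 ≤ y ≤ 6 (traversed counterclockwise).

Green's theorem converts the closed line integral into a double integral over the enclosed region D:

    ∮_C P dx + Q dy = ∬_D (∂Q/∂x - ∂P/∂y) dA.

Here P = -9y^3, Q = 0, so

    ∂Q/∂x = 0,    ∂P/∂y = -27y^2,
    ∂Q/∂x - ∂P/∂y = 27y^2.

D is the region 0 ≤ x ≤ 5, 0 ≤ y ≤ 6. Evaluating the double integral:

    ∬_D (27y^2) dA = ∫_0^{5} ∫_0^{6} (27y^2) dy dx.

Inner (y from 0 to 6): 1944.
Outer (x from 0 to 5): 9720.

Therefore ∮_C P dx + Q dy = 9720.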